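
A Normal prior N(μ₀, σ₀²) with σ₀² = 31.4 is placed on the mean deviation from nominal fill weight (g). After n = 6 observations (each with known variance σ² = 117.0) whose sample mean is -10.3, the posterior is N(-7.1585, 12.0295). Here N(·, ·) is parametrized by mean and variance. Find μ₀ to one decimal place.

μ₀ = -2.1

The posterior mean is a precision-weighted average: μ_n = (τ₀μ₀ + τ_data·x̄)/(τ₀+τ_data), with τ₀=1/σ₀² and τ_data=n/σ².
Here τ₀ = 1/31.4 = 0.031847 and τ_data = 6/117.0 = 0.051282, so τ_n = 0.083129.
Rearranging for μ₀: μ₀ = (μ_n·τ_n − τ_data·x̄)/τ₀ = (-7.1585·0.083129 − 0.051282·-10.3) / 0.031847 = -0.066874/0.031847 ≈ -2.1.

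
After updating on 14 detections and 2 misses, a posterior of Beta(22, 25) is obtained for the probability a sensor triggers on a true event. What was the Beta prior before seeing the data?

Beta(8, 23)

A Beta(α, β) prior with s successes and f failures in binomial data gives a Beta(α+s, β+f) posterior.
So α = 22 − 14 = 8 and β = 25 − 2 = 23.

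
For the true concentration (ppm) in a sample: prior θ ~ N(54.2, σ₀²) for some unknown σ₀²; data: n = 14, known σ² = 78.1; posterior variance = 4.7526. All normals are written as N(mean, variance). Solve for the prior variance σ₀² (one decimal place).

For the Normal–Normal model with known σ², precisions add: τ_n = τ₀ + n/σ².
So 1/σ₀² = 1/4.7526 − 14/78.1 = 0.210411 − 0.179257 = 0.031154.
Hence σ₀² = 1/0.031154 ≈ 32.1.

σ₀² = 32.1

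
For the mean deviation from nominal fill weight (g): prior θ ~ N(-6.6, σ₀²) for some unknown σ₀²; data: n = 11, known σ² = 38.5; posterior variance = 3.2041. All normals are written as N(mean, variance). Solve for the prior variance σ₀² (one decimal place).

For the Normal–Normal model with known σ², precisions add: τ_n = τ₀ + n/σ².
So 1/σ₀² = 1/3.2041 − 11/38.5 = 0.312100 − 0.285714 = 0.026386.
Hence σ₀² = 1/0.026386 ≈ 37.9.

σ₀² = 37.9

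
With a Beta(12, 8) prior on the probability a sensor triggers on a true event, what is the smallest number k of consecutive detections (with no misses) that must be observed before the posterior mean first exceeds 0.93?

After k detections and 0 misses the posterior is Beta(12+k, 8), with mean (12+k)/(12+8+k).
Set (12+k)/(20+k) > 0.93 and solve: k > (0.93·20 − 12)/(1 − 0.93) = 94.286.
The smallest integer exceeding 94.286 is 95, and checking k=95: (107)/(115) = 0.9304 > 0.93.

k = 95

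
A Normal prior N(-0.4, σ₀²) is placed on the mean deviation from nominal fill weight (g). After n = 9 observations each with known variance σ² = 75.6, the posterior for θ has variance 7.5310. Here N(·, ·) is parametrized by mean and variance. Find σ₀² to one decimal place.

For the Normal–Normal model with known σ², precisions add: τ_n = τ₀ + n/σ².
So 1/σ₀² = 1/7.5310 − 9/75.6 = 0.132784 − 0.119048 = 0.013736.
Hence σ₀² = 1/0.013736 ≈ 72.8.

σ₀² = 72.8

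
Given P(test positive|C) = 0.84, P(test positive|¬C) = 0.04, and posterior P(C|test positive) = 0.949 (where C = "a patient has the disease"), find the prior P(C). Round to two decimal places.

P(C) = 0.47

In odds form, posterior odds = prior odds × likelihood ratio, so prior odds = posterior odds ÷ LR.
Posterior odds = 0.949/(1−0.949) = 18.6078. LR = 0.84/0.04 = 21.0000.
Prior odds = 18.6078/21.0000 = 0.8861, so P(C) = 0.8861/(1+0.8861) ≈ 0.47.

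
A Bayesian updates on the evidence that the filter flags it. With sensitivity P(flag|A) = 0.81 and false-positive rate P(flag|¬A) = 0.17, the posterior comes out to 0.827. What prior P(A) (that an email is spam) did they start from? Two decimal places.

Bayes' rule in odds form gives O(A|E) = O(A)·[P(E|A)/P(E|¬A)], hence O(A) = O(A|E)/LR.
Posterior odds = 0.827/(1−0.827) = 4.7803. LR = 0.81/0.17 = 4.7647.
Prior odds = 4.7803/4.7647 = 1.0033, so P(A) = 1.0033/(1+1.0033) ≈ 0.50.

P(A) = 0.50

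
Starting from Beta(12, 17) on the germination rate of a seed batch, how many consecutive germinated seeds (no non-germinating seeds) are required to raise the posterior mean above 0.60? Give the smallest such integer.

After k germinated seeds and 0 non-germinating seeds the posterior is Beta(12+k, 17), with mean (12+k)/(12+17+k).
Set (12+k)/(29+k) > 0.60 and solve: k > (0.60·29 − 12)/(1 − 0.60) = 13.500.
The smallest integer exceeding 13.500 is 14.

k = 14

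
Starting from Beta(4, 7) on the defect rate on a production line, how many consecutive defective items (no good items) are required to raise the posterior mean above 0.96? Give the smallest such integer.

k = 165

After k defective items and 0 good items the posterior is Beta(4+k, 7), with mean (4+k)/(4+7+k).
Set (4+k)/(11+k) > 0.96 and solve: k > (0.96·11 − 4)/(1 − 0.96) = 164.000.
The smallest integer exceeding 164.000 is 165, and checking k=165: (169)/(176) = 0.9602 > 0.96.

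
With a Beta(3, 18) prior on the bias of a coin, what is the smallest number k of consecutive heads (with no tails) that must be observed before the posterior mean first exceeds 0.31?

After k heads and 0 tails the posterior is Beta(3+k, 18), with mean (3+k)/(3+18+k).
Set (3+k)/(21+k) > 0.31 and solve: k > (0.31·21 − 3)/(1 − 0.31) = 5.087.
The smallest integer exceeding 5.087 is 6, and checking k=6: (9)/(27) = 0.3333 > 0.31.

k = 6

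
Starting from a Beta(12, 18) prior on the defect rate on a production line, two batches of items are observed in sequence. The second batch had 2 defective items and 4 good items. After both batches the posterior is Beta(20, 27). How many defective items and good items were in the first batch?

Because Beta–binomial updating is additive in the counts, the combined data contributed (α_post−α_prior, β_post−β_prior) successes and failures.
Total across both batches: 20−12=8 defective items, 27−18=9 good items.
Subtract the second batch: 8−2=6 defective items and 9−4=5 good items.

6 defective items and 5 good items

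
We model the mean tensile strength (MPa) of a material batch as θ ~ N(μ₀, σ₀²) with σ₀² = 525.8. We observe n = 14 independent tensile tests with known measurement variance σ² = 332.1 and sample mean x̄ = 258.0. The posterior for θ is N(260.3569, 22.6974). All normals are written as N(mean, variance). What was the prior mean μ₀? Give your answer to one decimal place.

With known observation variance, the Normal–Normal posterior has precision τ_n = τ₀ + n/σ² and mean μ_n = (τ₀μ₀ + (n/σ²)x̄)/τ_n.
Here τ₀ = 1/525.8 = 0.001902 and τ_data = 14/332.1 = 0.042156, so τ_n = 0.044058.
Rearranging for μ₀: μ₀ = (μ_n·τ_n − τ_data·x̄)/τ₀ = (260.3569·0.044058 − 0.042156·258.0) / 0.001902 = 0.594556/0.001902 ≈ 312.6.

μ₀ = 312.6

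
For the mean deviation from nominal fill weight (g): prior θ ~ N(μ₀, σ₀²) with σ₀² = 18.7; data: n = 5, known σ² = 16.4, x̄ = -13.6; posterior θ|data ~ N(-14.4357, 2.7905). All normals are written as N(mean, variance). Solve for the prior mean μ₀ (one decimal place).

μ₀ = -19.2

The posterior mean is a precision-weighted average: μ_n = (τ₀μ₀ + τ_data·x̄)/(τ₀+τ_data), with τ₀=1/σ₀² and τ_data=n/σ².
Here τ₀ = 1/18.7 = 0.053476 and τ_data = 5/16.4 = 0.304878, so τ_n = 0.358354.
Rearranging for μ₀: μ₀ = (μ_n·τ_n − τ_data·x̄)/τ₀ = (-14.4357·0.358354 − 0.304878·-13.6) / 0.053476 = -1.026750/0.053476 ≈ -19.2.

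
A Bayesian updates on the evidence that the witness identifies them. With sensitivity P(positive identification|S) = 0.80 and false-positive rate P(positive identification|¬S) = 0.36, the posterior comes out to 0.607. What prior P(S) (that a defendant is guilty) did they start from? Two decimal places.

P(S) = 0.41

In odds form, posterior odds = prior odds × likelihood ratio, so prior odds = posterior odds ÷ LR.
Posterior odds = 0.607/(1−0.607) = 1.5445. LR = 0.80/0.36 = 2.2222.
Prior odds = 1.5445/2.2222 = 0.6950, so P(S) = 0.6950/(1+0.6950) ≈ 0.41.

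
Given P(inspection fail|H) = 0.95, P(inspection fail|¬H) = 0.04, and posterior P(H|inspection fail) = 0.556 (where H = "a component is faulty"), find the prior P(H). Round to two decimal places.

In odds form, posterior odds = prior odds × likelihood ratio, so prior odds = posterior odds ÷ LR.
Posterior odds = 0.556/(1−0.556) = 1.2523. LR = 0.95/0.04 = 23.7500.
Prior odds = 1.2523/23.7500 = 0.0527, so P(H) = 0.0527/(1+0.0527) ≈ 0.05.

P(H) = 0.05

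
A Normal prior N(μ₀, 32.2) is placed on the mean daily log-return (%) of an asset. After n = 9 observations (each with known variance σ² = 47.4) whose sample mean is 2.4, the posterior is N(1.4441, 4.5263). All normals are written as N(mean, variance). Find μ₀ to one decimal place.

With known observation variance, the Normal–Normal posterior has precision τ_n = τ₀ + n/σ² and mean μ_n = (τ₀μ₀ + (n/σ²)x̄)/τ_n.
Here τ₀ = 1/32.2 = 0.031056 and τ_data = 9/47.4 = 0.189873, so τ_n = 0.220929.
Rearranging for μ₀: μ₀ = (μ_n·τ_n − τ_data·x̄)/τ₀ = (1.4441·0.220929 − 0.189873·2.4) / 0.031056 = -0.136652/0.031056 ≈ -4.4.

μ₀ = -4.4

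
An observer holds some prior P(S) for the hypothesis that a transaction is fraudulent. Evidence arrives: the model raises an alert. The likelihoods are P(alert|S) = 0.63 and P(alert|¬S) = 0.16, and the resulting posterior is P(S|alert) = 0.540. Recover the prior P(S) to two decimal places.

Bayes' rule in odds form gives O(S|E) = O(S)·[P(E|S)/P(E|¬S)], hence O(S) = O(S|E)/LR.
Posterior odds = 0.540/(1−0.540) = 1.1739. LR = 0.63/0.16 = 3.9375.
Prior odds = 1.1739/3.9375 = 0.2981, so P(S) = 0.2981/(1+0.2981) ≈ 0.23.

P(S) = 0.23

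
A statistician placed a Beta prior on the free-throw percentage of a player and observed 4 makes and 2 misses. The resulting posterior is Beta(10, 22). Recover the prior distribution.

Beta is conjugate to the binomial likelihood: posterior = Beta(α+s, β+f).
Subtract the data counts: 10−4=6, 22−2=20.

Beta(6, 20)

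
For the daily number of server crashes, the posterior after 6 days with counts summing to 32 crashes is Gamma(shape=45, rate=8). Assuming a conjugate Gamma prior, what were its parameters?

Gamma–Poisson conjugacy: posterior shape = α + Σxᵢ, posterior rate = β + n.
So α = 45 − 32 = 13 and β = 8 − 6 = 2.

Gamma(shape=13, rate=2)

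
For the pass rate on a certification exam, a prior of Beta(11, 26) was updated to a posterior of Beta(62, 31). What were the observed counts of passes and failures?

Under Beta–binomial conjugacy the posterior parameters are (a+s, b+f).
So s = 62 − 11 = 51 and f = 31 − 26 = 5.

51 passes and 5 failures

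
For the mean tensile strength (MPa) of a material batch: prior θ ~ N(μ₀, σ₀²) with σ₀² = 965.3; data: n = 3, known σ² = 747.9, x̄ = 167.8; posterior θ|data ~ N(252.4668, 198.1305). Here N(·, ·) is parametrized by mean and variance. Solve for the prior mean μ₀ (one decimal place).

The posterior mean is a precision-weighted average: μ_n = (τ₀μ₀ + τ_data·x̄)/(τ₀+τ_data), with τ₀=1/σ₀² and τ_data=n/σ².
Here τ₀ = 1/965.3 = 0.001036 and τ_data = 3/747.9 = 0.004011, so τ_n = 0.005047.
Rearranging for μ₀: μ₀ = (μ_n·τ_n − τ_data·x̄)/τ₀ = (252.4668·0.005047 − 0.004011·167.8) / 0.001036 = 0.601154/0.001036 ≈ 580.3.

μ₀ = 580.3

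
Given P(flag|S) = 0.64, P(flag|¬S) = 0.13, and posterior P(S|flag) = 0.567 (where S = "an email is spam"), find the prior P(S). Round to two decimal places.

Bayes' rule in odds form gives O(S|E) = O(S)·[P(E|S)/P(E|¬S)], hence O(S) = O(S|E)/LR.
Posterior odds = 0.567/(1−0.567) = 1.3095. LR = 0.64/0.13 = 4.9231.
Prior odds = 1.3095/4.9231 = 0.2660, so P(S) = 0.2660/(1+0.2660) ≈ 0.21.

P(S) = 0.21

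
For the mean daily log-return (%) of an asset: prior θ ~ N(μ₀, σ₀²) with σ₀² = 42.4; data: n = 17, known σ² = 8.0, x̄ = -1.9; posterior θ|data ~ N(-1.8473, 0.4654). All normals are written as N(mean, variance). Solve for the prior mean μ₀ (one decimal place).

With known observation variance, the Normal–Normal posterior has precision τ_n = τ₀ + n/σ² and mean μ_n = (τ₀μ₀ + (n/σ²)x̄)/τ_n.
Here τ₀ = 1/42.4 = 0.023585 and τ_data = 17/8.0 = 2.125000, so τ_n = 2.148585.
Rearranging for μ₀: μ₀ = (μ_n·τ_n − τ_data·x̄)/τ₀ = (-1.8473·2.148585 − 2.125000·-1.9) / 0.023585 = 0.068419/0.023585 ≈ 2.9.

μ₀ = 2.9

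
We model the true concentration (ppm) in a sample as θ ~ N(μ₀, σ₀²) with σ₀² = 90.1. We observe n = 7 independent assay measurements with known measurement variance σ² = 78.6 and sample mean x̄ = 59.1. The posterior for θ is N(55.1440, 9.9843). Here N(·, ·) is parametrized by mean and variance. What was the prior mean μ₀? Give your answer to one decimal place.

μ₀ = 23.4

The posterior mean is a precision-weighted average: μ_n = (τ₀μ₀ + τ_data·x̄)/(τ₀+τ_data), with τ₀=1/σ₀² and τ_data=n/σ².
Here τ₀ = 1/90.1 = 0.011099 and τ_data = 7/78.6 = 0.089059, so τ_n = 0.100158.
Rearranging for μ₀: μ₀ = (μ_n·τ_n − τ_data·x̄)/τ₀ = (55.1440·0.100158 − 0.089059·59.1) / 0.011099 = 0.259726/0.011099 ≈ 23.4.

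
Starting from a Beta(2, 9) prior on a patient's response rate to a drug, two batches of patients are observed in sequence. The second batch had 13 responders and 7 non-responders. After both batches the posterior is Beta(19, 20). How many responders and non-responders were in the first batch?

Because Beta–binomial updating is additive in the counts, the combined data contributed (α_post−α_prior, β_post−β_prior) successes and failures.
Total across both batches: 19−2=17 responders, 20−9=11 non-responders.
Subtract the second batch: 17−13=4 responders and 11−7=4 non-responders.

4 responders and 4 non-responders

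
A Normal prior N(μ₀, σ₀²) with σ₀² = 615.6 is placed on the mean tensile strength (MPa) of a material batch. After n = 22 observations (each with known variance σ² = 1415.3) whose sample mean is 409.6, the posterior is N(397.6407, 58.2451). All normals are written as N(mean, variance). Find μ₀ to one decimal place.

μ₀ = 283.2

With known observation variance, the Normal–Normal posterior has precision τ_n = τ₀ + n/σ² and mean μ_n = (τ₀μ₀ + (n/σ²)x̄)/τ_n.
Here τ₀ = 1/615.6 = 0.001624 and τ_data = 22/1415.3 = 0.015544, so τ_n = 0.017168.
Rearranging for μ₀: μ₀ = (μ_n·τ_n − τ_data·x̄)/τ₀ = (397.6407·0.017168 − 0.015544·409.6) / 0.001624 = 0.459873/0.001624 ≈ 283.2.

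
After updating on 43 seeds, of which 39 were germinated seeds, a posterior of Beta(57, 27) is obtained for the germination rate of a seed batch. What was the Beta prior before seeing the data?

Under Beta–binomial conjugacy the posterior parameters are (a+s, b+f).
Subtract the data counts: 57−39=18, 27−4=23.

Beta(18, 23)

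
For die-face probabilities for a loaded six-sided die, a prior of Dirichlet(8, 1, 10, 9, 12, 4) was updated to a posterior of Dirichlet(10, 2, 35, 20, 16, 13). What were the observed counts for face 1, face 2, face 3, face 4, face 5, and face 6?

counts (2, 1, 25, 11, 4, 9)

For a Dirichlet(α) prior with multinomial counts c, the posterior is Dirichlet(α + c) componentwise.
Counts are posterior − prior componentwise: 10−8=2, 2−1=1, 35−10=25, 20−9=11, 16−12=4, 13−4=9.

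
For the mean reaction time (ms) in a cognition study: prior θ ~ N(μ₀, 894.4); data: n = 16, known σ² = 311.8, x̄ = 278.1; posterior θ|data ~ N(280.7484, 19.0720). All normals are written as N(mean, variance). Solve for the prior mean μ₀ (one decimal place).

The posterior mean is a precision-weighted average: μ_n = (τ₀μ₀ + τ_data·x̄)/(τ₀+τ_data), with τ₀=1/σ₀² and τ_data=n/σ².
Here τ₀ = 1/894.4 = 0.001118 and τ_data = 16/311.8 = 0.051315, so τ_n = 0.052433.
Rearranging for μ₀: μ₀ = (μ_n·τ_n − τ_data·x̄)/τ₀ = (280.7484·0.052433 − 0.051315·278.1) / 0.001118 = 0.449779/0.001118 ≈ 402.3.

μ₀ = 402.3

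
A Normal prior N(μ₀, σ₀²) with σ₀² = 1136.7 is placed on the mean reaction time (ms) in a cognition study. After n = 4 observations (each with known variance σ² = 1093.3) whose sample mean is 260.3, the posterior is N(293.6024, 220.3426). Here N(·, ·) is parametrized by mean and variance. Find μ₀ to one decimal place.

μ₀ = 432.1

With known observation variance, the Normal–Normal posterior has precision τ_n = τ₀ + n/σ² and mean μ_n = (τ₀μ₀ + (n/σ²)x̄)/τ_n.
Here τ₀ = 1/1136.7 = 0.000880 and τ_data = 4/1093.3 = 0.003659, so τ_n = 0.004539.
Rearranging for μ₀: μ₀ = (μ_n·τ_n − τ_data·x̄)/τ₀ = (293.6024·0.004539 − 0.003659·260.3) / 0.000880 = 0.380224/0.000880 ≈ 432.1.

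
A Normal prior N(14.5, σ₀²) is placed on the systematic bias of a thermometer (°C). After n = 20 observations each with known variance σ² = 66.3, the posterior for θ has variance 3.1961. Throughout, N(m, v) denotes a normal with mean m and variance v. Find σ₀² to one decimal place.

For the Normal–Normal model with known σ², precisions add: τ_n = τ₀ + n/σ².
So 1/σ₀² = 1/3.1961 − 20/66.3 = 0.312881 − 0.301659 = 0.011222.
Hence σ₀² = 1/0.011222 ≈ 89.1.

σ₀² = 89.1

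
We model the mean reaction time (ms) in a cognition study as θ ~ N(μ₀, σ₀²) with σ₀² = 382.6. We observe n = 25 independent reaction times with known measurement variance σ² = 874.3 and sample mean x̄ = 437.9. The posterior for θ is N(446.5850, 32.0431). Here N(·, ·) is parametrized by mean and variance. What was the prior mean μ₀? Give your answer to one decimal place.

μ₀ = 541.6

With known observation variance, the Normal–Normal posterior has precision τ_n = τ₀ + n/σ² and mean μ_n = (τ₀μ₀ + (n/σ²)x̄)/τ_n.
Here τ₀ = 1/382.6 = 0.002614 and τ_data = 25/874.3 = 0.028594, so τ_n = 0.031208.
Rearranging for μ₀: μ₀ = (μ_n·τ_n − τ_data·x̄)/τ₀ = (446.5850·0.031208 − 0.028594·437.9) / 0.002614 = 1.415712/0.002614 ≈ 541.6.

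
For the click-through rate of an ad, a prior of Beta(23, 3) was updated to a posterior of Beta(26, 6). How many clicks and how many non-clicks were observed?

Beta is conjugate to the binomial likelihood: posterior = Beta(α+s, β+f).
Match parameters: s=26−23=3, f=6−3=3.

3 clicks and 3 non-clicks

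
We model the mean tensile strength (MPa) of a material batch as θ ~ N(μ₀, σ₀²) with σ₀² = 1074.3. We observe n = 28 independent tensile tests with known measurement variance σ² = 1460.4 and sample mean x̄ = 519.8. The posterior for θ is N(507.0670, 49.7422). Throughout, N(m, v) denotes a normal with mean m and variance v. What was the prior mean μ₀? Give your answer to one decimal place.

μ₀ = 244.8

With known observation variance, the Normal–Normal posterior has precision τ_n = τ₀ + n/σ² and mean μ_n = (τ₀μ₀ + (n/σ²)x̄)/τ_n.
Here τ₀ = 1/1074.3 = 0.000931 and τ_data = 28/1460.4 = 0.019173, so τ_n = 0.020104.
Rearranging for μ₀: μ₀ = (μ_n·τ_n − τ_data·x̄)/τ₀ = (507.0670·0.020104 − 0.019173·519.8) / 0.000931 = 0.227950/0.000931 ≈ 244.8.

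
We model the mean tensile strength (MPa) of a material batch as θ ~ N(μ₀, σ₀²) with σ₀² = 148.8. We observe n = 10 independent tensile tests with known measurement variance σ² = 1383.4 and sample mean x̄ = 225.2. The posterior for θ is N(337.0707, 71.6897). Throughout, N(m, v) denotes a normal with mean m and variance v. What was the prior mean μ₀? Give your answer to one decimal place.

μ₀ = 457.4

The posterior mean is a precision-weighted average: μ_n = (τ₀μ₀ + τ_data·x̄)/(τ₀+τ_data), with τ₀=1/σ₀² and τ_data=n/σ².
Here τ₀ = 1/148.8 = 0.006720 and τ_data = 10/1383.4 = 0.007229, so τ_n = 0.013949.
Rearranging for μ₀: μ₀ = (μ_n·τ_n − τ_data·x̄)/τ₀ = (337.0707·0.013949 − 0.007229·225.2) / 0.006720 = 3.073828/0.006720 ≈ 457.4.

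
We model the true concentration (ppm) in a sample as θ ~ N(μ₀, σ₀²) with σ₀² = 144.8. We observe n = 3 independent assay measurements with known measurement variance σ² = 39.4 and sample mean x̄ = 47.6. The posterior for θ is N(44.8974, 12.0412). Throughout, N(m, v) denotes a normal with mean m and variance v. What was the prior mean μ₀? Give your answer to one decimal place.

μ₀ = 15.1

With known observation variance, the Normal–Normal posterior has precision τ_n = τ₀ + n/σ² and mean μ_n = (τ₀μ₀ + (n/σ²)x̄)/τ_n.
Here τ₀ = 1/144.8 = 0.006906 and τ_data = 3/39.4 = 0.076142, so τ_n = 0.083048.
Rearranging for μ₀: μ₀ = (μ_n·τ_n − τ_data·x̄)/τ₀ = (44.8974·0.083048 − 0.076142·47.6) / 0.006906 = 0.104280/0.006906 ≈ 15.1.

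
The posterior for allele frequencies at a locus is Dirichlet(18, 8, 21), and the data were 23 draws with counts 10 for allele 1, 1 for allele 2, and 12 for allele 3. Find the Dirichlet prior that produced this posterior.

For a Dirichlet(α) prior with multinomial counts c, the posterior is Dirichlet(α + c) componentwise.
Subtract each count from the matching posterior parameter: 18−10=8, 8−1=7, 21−12=9.

Dirichlet(8, 7, 9)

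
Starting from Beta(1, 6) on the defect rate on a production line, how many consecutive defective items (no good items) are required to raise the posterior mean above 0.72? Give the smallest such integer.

After k defective items and 0 good items the posterior is Beta(1+k, 6), with mean (1+k)/(1+6+k).
Set (1+k)/(7+k) > 0.72 and solve: k > (0.72·7 − 1)/(1 − 0.72) = 14.429.
The smallest integer exceeding 14.429 is 15.

k = 15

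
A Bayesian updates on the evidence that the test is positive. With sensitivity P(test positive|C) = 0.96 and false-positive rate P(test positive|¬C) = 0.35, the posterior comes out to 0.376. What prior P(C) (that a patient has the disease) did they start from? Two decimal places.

P(C) = 0.18

In odds form, posterior odds = prior odds × likelihood ratio, so prior odds = posterior odds ÷ LR.
Posterior odds = 0.376/(1−0.376) = 0.6026. LR = 0.96/0.35 = 2.7429.
Prior odds = 0.6026/2.7429 = 0.2197, so P(C) = 0.2197/(1+0.2197) ≈ 0.18.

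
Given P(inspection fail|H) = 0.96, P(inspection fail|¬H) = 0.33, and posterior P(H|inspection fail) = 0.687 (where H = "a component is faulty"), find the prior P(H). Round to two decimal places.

P(H) = 0.43

Bayes' rule in odds form gives O(H|E) = O(H)·[P(E|H)/P(E|¬H)], hence O(H) = O(H|E)/LR.
Posterior odds = 0.687/(1−0.687) = 2.1949. LR = 0.96/0.33 = 2.9091.
Prior odds = 2.1949/2.9091 = 0.7545, so P(H) = 0.7545/(1+0.7545) ≈ 0.43.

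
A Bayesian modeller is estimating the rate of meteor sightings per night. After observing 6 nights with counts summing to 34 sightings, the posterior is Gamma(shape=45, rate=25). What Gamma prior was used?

A Gamma(α, β) prior (rate parametrization) on a Poisson rate with n observations summing to S gives posterior Gamma(α+S, β+n).
So α = 45 − 34 = 11 and β = 25 − 6 = 19.

Gamma(shape=11, rate=19)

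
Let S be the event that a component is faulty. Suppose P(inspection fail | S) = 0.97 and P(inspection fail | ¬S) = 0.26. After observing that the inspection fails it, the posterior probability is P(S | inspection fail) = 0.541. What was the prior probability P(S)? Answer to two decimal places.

P(S) = 0.24

Bayes' rule in odds form gives O(S|E) = O(S)·[P(E|S)/P(E|¬S)], hence O(S) = O(S|E)/LR.
Posterior odds = 0.541/(1−0.541) = 1.1786. LR = 0.97/0.26 = 3.7308.
Prior odds = 1.1786/3.7308 = 0.3159, so P(S) = 0.3159/(1+0.3159) ≈ 0.24.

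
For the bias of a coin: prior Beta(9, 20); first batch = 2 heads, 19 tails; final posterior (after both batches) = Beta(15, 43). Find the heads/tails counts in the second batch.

Sequential conjugate updates are equivalent to a single update on the pooled data, so total successes = posterior α − prior α and total failures = posterior β − prior β.
Total across both batches: 15−9=6 heads, 43−20=23 tails.
Subtract the first batch: 6−2=4 heads and 23−19=4 tails.

4 heads and 4 tails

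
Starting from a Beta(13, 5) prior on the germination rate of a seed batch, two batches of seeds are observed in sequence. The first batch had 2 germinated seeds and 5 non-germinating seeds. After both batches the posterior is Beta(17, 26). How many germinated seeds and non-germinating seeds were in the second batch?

Because Beta–binomial updating is additive in the counts, the combined data contributed (α_post−α_prior, β_post−β_prior) successes and failures.
Total across both batches: 17−13=4 germinated seeds, 26−5=21 non-germinating seeds.
Subtract the first batch: 4−2=2 germinated seeds and 21−5=16 non-germinating seeds.

2 germinated seeds and 16 non-germinating seeds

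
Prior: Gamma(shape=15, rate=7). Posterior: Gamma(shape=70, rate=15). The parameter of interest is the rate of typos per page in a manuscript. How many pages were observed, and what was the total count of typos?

Gamma–Poisson conjugacy: posterior shape = α + Σxᵢ, posterior rate = β + n.
Matching: Σxᵢ = 70 − 15 = 55 and n = 15 − 7 = 8.

n = 8 pages with total 55 typos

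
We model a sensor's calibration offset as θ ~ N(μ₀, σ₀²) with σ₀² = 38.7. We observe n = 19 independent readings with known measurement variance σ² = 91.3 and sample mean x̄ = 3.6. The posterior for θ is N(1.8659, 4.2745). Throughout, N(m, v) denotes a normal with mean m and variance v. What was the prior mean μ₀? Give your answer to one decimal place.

μ₀ = -12.1

The posterior mean is a precision-weighted average: μ_n = (τ₀μ₀ + τ_data·x̄)/(τ₀+τ_data), with τ₀=1/σ₀² and τ_data=n/σ².
Here τ₀ = 1/38.7 = 0.025840 and τ_data = 19/91.3 = 0.208105, so τ_n = 0.233945.
Rearranging for μ₀: μ₀ = (μ_n·τ_n − τ_data·x̄)/τ₀ = (1.8659·0.233945 − 0.208105·3.6) / 0.025840 = -0.312660/0.025840 ≈ -12.1.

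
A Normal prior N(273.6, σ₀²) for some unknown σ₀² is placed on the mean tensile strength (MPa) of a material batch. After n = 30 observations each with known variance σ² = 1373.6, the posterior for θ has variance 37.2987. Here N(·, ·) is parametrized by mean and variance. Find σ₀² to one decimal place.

σ₀² = 201.2

For the Normal–Normal model with known σ², precisions add: τ_n = τ₀ + n/σ².
So 1/σ₀² = 1/37.2987 − 30/1373.6 = 0.026811 − 0.021840 = 0.004971.
Hence σ₀² = 1/0.004971 ≈ 201.2.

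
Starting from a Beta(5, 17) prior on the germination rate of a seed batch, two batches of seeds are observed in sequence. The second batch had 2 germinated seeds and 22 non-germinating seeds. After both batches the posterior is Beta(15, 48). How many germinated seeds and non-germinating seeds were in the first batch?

8 germinated seeds and 9 non-germinating seeds

Sequential conjugate updates are equivalent to a single update on the pooled data, so total successes = posterior α − prior α and total failures = posterior β − prior β.
Total across both batches: 15−5=10 germinated seeds, 48−17=31 non-germinating seeds.
Subtract the second batch: 10−2=8 germinated seeds and 31−22=9 non-germinating seeds.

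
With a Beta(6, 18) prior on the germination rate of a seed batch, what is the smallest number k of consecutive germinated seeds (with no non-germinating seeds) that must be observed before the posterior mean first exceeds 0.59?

After k germinated seeds and 0 non-germinating seeds the posterior is Beta(6+k, 18), with mean (6+k)/(6+18+k).
Set (6+k)/(24+k) > 0.59 and solve: k > (0.59·24 − 6)/(1 − 0.59) = 19.902.
The smallest integer exceeding 19.902 is 20, and checking k=20: (26)/(44) = 0.5909 > 0.59.

k = 20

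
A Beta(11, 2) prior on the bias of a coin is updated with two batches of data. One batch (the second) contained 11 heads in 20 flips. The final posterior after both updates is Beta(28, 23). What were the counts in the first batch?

6 heads and 12 tails

Sequential conjugate updates are equivalent to a single update on the pooled data, so total successes = posterior α − prior α and total failures = posterior β − prior β.
Total across both batches: 28−11=17 heads, 23−2=21 tails.
Subtract the second batch: 17−11=6 heads and 21−9=12 tails.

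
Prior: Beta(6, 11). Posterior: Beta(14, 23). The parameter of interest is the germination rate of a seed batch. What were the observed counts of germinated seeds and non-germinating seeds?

8 germinated seeds and 12 non-germinating seeds

A Beta(α, β) prior with s successes and f failures in binomial data gives a Beta(α+s, β+f) posterior.
Match parameters: s=14−6=8, f=23−11=12.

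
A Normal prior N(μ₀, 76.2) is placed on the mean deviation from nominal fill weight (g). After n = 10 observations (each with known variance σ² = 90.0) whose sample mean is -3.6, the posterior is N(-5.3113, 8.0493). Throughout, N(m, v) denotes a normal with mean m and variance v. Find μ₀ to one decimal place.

The posterior mean is a precision-weighted average: μ_n = (τ₀μ₀ + τ_data·x̄)/(τ₀+τ_data), with τ₀=1/σ₀² and τ_data=n/σ².
Here τ₀ = 1/76.2 = 0.013123 and τ_data = 10/90.0 = 0.111111, so τ_n = 0.124234.
Rearranging for μ₀: μ₀ = (μ_n·τ_n − τ_data·x̄)/τ₀ = (-5.3113·0.124234 − 0.111111·-3.6) / 0.013123 = -0.259844/0.013123 ≈ -19.8.

μ₀ = -19.8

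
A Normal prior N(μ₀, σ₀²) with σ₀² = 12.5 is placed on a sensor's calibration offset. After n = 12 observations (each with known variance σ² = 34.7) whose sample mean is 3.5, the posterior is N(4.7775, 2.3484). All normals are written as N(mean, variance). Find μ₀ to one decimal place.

The posterior mean is a precision-weighted average: μ_n = (τ₀μ₀ + τ_data·x̄)/(τ₀+τ_data), with τ₀=1/σ₀² and τ_data=n/σ².
Here τ₀ = 1/12.5 = 0.080000 and τ_data = 12/34.7 = 0.345821, so τ_n = 0.425821.
Rearranging for μ₀: μ₀ = (μ_n·τ_n − τ_data·x̄)/τ₀ = (4.7775·0.425821 − 0.345821·3.5) / 0.080000 = 0.823986/0.080000 ≈ 10.3.

μ₀ = 10.3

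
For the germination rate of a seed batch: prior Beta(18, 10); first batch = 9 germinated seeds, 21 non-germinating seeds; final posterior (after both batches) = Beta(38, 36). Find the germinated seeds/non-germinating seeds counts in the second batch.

11 germinated seeds and 5 non-germinating seeds

Because Beta–binomial updating is additive in the counts, the combined data contributed (α_post−α_prior, β_post−β_prior) successes and failures.
Total across both batches: 38−18=20 germinated seeds, 36−10=26 non-germinating seeds.
Subtract the first batch: 20−9=11 germinated seeds and 26−21=5 non-germinating seeds.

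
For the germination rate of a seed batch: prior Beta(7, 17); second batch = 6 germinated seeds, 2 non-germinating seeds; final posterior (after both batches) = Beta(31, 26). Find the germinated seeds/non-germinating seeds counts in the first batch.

Sequential conjugate updates are equivalent to a single update on the pooled data, so total successes = posterior α − prior α and total failures = posterior β − prior β.
Total across both batches: 31−7=24 germinated seeds, 26−17=9 non-germinating seeds.
Subtract the second batch: 24−6=18 germinated seeds and 9−2=7 non-germinating seeds.

18 germinated seeds and 7 non-germinating seeds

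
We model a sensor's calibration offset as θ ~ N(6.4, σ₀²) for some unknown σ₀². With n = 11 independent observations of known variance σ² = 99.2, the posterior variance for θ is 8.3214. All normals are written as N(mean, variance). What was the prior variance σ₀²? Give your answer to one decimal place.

σ₀² = 107.7

For the Normal–Normal model with known σ², precisions add: τ_n = τ₀ + n/σ².
So 1/σ₀² = 1/8.3214 − 11/99.2 = 0.120172 − 0.110887 = 0.009285.
Hence σ₀² = 1/0.009285 ≈ 107.7.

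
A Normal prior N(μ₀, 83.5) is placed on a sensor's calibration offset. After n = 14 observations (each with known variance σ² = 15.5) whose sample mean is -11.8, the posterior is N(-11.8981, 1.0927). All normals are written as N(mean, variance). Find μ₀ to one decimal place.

μ₀ = -19.3

The posterior mean is a precision-weighted average: μ_n = (τ₀μ₀ + τ_data·x̄)/(τ₀+τ_data), with τ₀=1/σ₀² and τ_data=n/σ².
Here τ₀ = 1/83.5 = 0.011976 and τ_data = 14/15.5 = 0.903226, so τ_n = 0.915202.
Rearranging for μ₀: μ₀ = (μ_n·τ_n − τ_data·x̄)/τ₀ = (-11.8981·0.915202 − 0.903226·-11.8) / 0.011976 = -0.231098/0.011976 ≈ -19.3.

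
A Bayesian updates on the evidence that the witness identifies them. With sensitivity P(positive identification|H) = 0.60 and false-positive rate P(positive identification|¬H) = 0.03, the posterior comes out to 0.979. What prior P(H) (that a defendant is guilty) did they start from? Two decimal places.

P(H) = 0.70

In odds form, posterior odds = prior odds × likelihood ratio, so prior odds = posterior odds ÷ LR.
Posterior odds = 0.979/(1−0.979) = 46.6190. LR = 0.60/0.03 = 20.0000.
Prior odds = 46.6190/20.0000 = 2.3310, so P(H) = 2.3310/(1+2.3310) ≈ 0.70.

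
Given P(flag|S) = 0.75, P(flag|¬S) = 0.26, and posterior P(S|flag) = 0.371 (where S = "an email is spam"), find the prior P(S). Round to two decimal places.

P(S) = 0.17

Bayes' rule in odds form gives O(S|E) = O(S)·[P(E|S)/P(E|¬S)], hence O(S) = O(S|E)/LR.
Posterior odds = 0.371/(1−0.371) = 0.5898. LR = 0.75/0.26 = 2.8846.
Prior odds = 0.5898/2.8846 = 0.2045, so P(S) = 0.2045/(1+0.2045) ≈ 0.17.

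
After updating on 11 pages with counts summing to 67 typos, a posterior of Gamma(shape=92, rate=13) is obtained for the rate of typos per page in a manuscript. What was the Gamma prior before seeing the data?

Gamma(shape=25, rate=2)

Gamma–Poisson conjugacy: posterior shape = α + Σxᵢ, posterior rate = β + n.
So α = 92 − 67 = 25 and β = 13 − 11 = 2.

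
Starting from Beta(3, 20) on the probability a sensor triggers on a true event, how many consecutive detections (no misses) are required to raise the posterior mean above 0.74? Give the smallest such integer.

k = 54

After k detections and 0 misses the posterior is Beta(3+k, 20), with mean (3+k)/(3+20+k).
Set (3+k)/(23+k) > 0.74 and solve: k > (0.74·23 − 3)/(1 − 0.74) = 53.923.
The smallest integer exceeding 53.923 is 54.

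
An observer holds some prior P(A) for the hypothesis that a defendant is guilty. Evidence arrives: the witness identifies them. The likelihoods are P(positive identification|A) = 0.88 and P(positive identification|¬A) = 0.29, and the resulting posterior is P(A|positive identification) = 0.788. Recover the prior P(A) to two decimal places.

In odds form, posterior odds = prior odds × likelihood ratio, so prior odds = posterior odds ÷ LR.
Posterior odds = 0.788/(1−0.788) = 3.7170. LR = 0.88/0.29 = 3.0345.
Prior odds = 3.7170/3.0345 = 1.2249, so P(A) = 1.2249/(1+1.2249) ≈ 0.55.

P(A) = 0.55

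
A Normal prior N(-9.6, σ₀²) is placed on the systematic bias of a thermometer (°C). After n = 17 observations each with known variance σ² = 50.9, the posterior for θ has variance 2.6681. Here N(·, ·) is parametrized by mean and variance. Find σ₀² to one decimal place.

σ₀² = 24.5

Posterior precision equals prior precision plus data precision: 1/σ_n² = 1/σ₀² + n/σ².
So 1/σ₀² = 1/2.6681 − 17/50.9 = 0.374799 − 0.333988 = 0.040811.
Hence σ₀² = 1/0.040811 ≈ 24.5.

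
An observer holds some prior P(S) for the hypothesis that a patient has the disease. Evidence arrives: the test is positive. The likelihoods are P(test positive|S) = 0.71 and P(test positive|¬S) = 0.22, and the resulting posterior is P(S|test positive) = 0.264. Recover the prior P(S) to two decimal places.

In odds form, posterior odds = prior odds × likelihood ratio, so prior odds = posterior odds ÷ LR.
Posterior odds = 0.264/(1−0.264) = 0.3587. LR = 0.71/0.22 = 3.2273.
Prior odds = 0.3587/3.2273 = 0.1111, so P(S) = 0.1111/(1+0.1111) ≈ 0.10.

P(S) = 0.10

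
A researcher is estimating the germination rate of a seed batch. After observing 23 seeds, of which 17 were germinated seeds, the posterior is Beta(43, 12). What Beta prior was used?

Beta(26, 6)

A Beta(a, b) prior with s successes and f failures in binomial data gives a Beta(a+s, b+f) posterior.
Subtract the data counts: 43−17=26, 12−6=6.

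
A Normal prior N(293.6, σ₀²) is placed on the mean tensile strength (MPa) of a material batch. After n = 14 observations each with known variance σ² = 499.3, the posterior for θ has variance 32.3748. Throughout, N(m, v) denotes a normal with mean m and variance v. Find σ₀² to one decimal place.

Posterior precision equals prior precision plus data precision: 1/σ_n² = 1/σ₀² + n/σ².
So 1/σ₀² = 1/32.3748 − 14/499.3 = 0.030888 − 0.028039 = 0.002849.
Hence σ₀² = 1/0.002849 ≈ 351.0.

σ₀² = 351.0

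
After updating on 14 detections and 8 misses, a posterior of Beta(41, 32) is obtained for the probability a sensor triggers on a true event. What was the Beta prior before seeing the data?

Beta(27, 24)

A Beta(α, β) prior with s successes and f failures in binomial data gives a Beta(α+s, β+f) posterior.
Subtract the data counts: 41−14=27, 32−8=24.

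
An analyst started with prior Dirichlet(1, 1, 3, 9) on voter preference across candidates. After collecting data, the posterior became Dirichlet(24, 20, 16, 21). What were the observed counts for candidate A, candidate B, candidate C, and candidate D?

counts (23, 19, 13, 12)

For a Dirichlet(α) prior with multinomial counts c, the posterior is Dirichlet(α + c) componentwise.
Counts are posterior − prior componentwise: 24−1=23, 20−1=19, 16−3=13, 21−9=12.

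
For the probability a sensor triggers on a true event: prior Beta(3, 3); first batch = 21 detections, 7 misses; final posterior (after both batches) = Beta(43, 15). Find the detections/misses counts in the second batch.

Sequential conjugate updates are equivalent to a single update on the pooled data, so total successes = posterior α − prior α and total failures = posterior β − prior β.
Total across both batches: 43−3=40 detections, 15−3=12 misses.
Subtract the first batch: 40−21=19 detections and 12−7=5 misses.

19 detections and 5 misses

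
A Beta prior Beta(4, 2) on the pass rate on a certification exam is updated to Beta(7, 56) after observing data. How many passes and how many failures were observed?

3 passes and 54 failures

A Beta(α, β) prior with s successes and f failures in binomial data gives a Beta(α+s, β+f) posterior.
Match parameters: s=7−4=3, f=56−2=54.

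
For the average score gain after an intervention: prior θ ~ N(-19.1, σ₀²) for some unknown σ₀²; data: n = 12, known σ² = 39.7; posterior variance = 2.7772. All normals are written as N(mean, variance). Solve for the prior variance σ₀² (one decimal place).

σ₀² = 17.3

Posterior precision equals prior precision plus data precision: 1/σ_n² = 1/σ₀² + n/σ².
So 1/σ₀² = 1/2.7772 − 12/39.7 = 0.360075 − 0.302267 = 0.057808.
Hence σ₀² = 1/0.057808 ≈ 17.3.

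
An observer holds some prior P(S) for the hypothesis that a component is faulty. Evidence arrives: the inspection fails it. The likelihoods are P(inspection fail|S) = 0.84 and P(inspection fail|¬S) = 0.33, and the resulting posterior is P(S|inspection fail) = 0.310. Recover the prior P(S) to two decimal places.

In odds form, posterior odds = prior odds × likelihood ratio, so prior odds = posterior odds ÷ LR.
Posterior odds = 0.310/(1−0.310) = 0.4493. LR = 0.84/0.33 = 2.5455.
Prior odds = 0.4493/2.5455 = 0.1765, so P(S) = 0.1765/(1+0.1765) ≈ 0.15.

P(S) = 0.15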